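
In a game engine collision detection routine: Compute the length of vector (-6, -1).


|u| = sqrt((-6)^2 + (-1)^2) = sqrt(37) = 6.0828

6.0828


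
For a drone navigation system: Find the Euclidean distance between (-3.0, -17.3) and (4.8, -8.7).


dx=7.8, dy=8.6
d^2 = 7.8^2 + 8.6^2 = 134.8
d = sqrt(134.8) = 11.6103

11.6103


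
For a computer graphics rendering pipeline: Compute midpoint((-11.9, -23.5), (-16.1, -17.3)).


M = (((-11.9)+(-16.1))/2, ((-23.5)+(-17.3))/2)
= (-14, -20.4)

(-14, -20.4)


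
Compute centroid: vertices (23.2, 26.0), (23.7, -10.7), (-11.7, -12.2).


Centroid = ((x_A+x_B+x_C)/3, (y_A+y_B+y_C)/3)
= ((23.2+23.7+(-11.7))/3, (26+(-10.7)+(-12.2))/3)
= (11.7333, 1.0333)

(11.7333, 1.0333)


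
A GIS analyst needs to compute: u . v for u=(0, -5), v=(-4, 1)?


u . v = u_x*v_x + u_y*v_y = 0*(-4) + (-5)*1
= 0 + (-5) = -5

-5


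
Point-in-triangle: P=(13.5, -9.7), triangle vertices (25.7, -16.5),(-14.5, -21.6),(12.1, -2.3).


Cross products: AB x AP = -335.58, BC x BP = -223.86, CA x CP = -80.76
All same sign? yes

Yes, inside


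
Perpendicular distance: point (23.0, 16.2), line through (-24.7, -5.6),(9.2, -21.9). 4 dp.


|cross product| = 1516.53
|line direction| = sqrt(1414.9) = 37.6152
Distance = 1516.53/sqrt(1414.9) = 40.317

40.317


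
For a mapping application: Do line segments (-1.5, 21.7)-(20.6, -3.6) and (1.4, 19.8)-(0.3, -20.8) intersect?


Cross products: d1=-119.83, d2=805.26, d3=31.38, d4=-893.71
d1*d2 < 0 and d3*d4 < 0? yes

Yes, they intersect


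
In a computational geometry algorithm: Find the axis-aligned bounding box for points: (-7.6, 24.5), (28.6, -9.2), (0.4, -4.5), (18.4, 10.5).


x range: [-7.6, 28.6]
y range: [-9.2, 24.5]
Bounding box: (-7.6,-9.2) to (28.6,24.5)

(-7.6,-9.2) to (28.6,24.5)


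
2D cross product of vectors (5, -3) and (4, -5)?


u x v = u_x*v_y - u_y*v_x = 5*(-5) - (-3)*4
= (-25) - (-12) = -13

-13


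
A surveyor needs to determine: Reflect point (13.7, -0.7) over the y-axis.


Reflection over y-axis: (x,y) -> (-x,y)
(13.7, -0.7) -> (-13.7, -0.7)

(-13.7, -0.7)


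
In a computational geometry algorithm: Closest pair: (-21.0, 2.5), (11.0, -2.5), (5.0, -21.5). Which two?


d(P0,P1) = 32.3883, d(P0,P2) = 35.3836, d(P1,P2) = 19.9249
Closest: P1 and P2

Closest pair: (11.0, -2.5) and (5.0, -21.5), distance = 19.9249


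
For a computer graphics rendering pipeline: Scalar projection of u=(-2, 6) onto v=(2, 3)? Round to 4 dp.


u.v = 14, |v| = sqrt(13) = 3.6056
Scalar projection = u.v / |v| = 14 / sqrt(13) = 3.8829

3.8829


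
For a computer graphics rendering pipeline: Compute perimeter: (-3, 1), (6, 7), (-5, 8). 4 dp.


Sides: (-3, 1)->(6, 7): sqrt(117) = 10.816654, (6, 7)->(-5, 8): sqrt(122) = 11.045361, (-5, 8)->(-3, 1): sqrt(53) = 7.28011
Sum = 29.142125
Perimeter = 29.1421

29.1421


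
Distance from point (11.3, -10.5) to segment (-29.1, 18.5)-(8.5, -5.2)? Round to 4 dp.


Project P onto AB: t = 1 (clamped to [0,1])
Closest point on segment: (8.5, -5.2)
Distance: 5.9942

5.9942


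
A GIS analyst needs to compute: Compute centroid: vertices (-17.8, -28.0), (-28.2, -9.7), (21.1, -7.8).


Centroid = ((x_A+x_B+x_C)/3, (y_A+y_B+y_C)/3)
= (((-17.8)+(-28.2)+21.1)/3, ((-28)+(-9.7)+(-7.8))/3)
= (-8.3, -15.1667)

(-8.3, -15.1667)


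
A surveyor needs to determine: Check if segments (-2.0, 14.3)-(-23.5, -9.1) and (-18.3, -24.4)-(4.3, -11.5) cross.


Cross products: d1=664.35, d2=412.86, d3=450.63, d4=702.12
d1*d2 < 0 and d3*d4 < 0? no

No, they don't intersect


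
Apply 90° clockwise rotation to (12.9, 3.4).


90° CW: (x,y) -> (y, -x)
(12.9,3.4) -> (3.4, -12.9)

(3.4, -12.9)


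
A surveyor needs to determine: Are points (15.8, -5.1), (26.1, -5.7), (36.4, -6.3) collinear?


Cross product: (26.1-15.8)*((-6.3)-(-5.1)) - ((-5.7)-(-5.1))*(36.4-15.8)
= 0

Yes, collinear


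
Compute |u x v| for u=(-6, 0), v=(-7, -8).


|u x v| = |(-6)*(-8) - 0*(-7)|
= |48 - 0| = 48

48


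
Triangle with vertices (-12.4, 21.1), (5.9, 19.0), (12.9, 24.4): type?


Side lengths squared: AB^2=339.3, BC^2=78.16, CA^2=650.98
Sorted: [78.16, 339.3, 650.98]
By sides: Scalene, By angles: Obtuse

Scalene, Obtuse


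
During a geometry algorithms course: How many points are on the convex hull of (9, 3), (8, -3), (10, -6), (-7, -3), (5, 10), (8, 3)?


Convex hull vertices (CCW): (-7, -3), (10, -6), (9, 3), (5, 10)
Count = 4

4


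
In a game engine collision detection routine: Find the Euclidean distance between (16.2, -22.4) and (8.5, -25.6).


dx=-7.7, dy=-3.2
d^2 = (-7.7)^2 + (-3.2)^2 = 69.53
d = sqrt(69.53) = 8.3385

8.3385


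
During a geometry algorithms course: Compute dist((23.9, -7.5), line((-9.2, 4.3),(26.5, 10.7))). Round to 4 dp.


|cross product| = 633.1
|line direction| = sqrt(1315.45) = 36.2691
Distance = 633.1/sqrt(1315.45) = 17.4556

17.4556


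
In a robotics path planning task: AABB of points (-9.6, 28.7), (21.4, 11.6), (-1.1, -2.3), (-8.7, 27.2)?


x range: [-9.6, 21.4]
y range: [-2.3, 28.7]
Bounding box: (-9.6,-2.3) to (21.4,28.7)

(-9.6,-2.3) to (21.4,28.7)


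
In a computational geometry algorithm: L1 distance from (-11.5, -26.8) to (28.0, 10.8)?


|(-11.5)-28| + |(-26.8)-10.8| = 39.5 + 37.6 = 77.1

77.1


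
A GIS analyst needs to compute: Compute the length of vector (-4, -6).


|u| = sqrt((-4)^2 + (-6)^2) = sqrt(52) = 7.2111

7.2111


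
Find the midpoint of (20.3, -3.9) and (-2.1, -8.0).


M = ((20.3+(-2.1))/2, ((-3.9)+(-8))/2)
= (9.1, -5.95)

(9.1, -5.95)


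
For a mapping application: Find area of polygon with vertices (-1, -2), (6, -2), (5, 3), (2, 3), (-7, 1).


Shoelace sum: ((-1)*(-2) - 6*(-2)) + (6*3 - 5*(-2)) + (5*3 - 2*3) + (2*1 - (-7)*3) + ((-7)*(-2) - (-1)*1)
= 89
Area = |89|/2 = 44.5

44.5


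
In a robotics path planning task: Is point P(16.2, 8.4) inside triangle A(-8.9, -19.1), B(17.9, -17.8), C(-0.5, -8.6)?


Cross products: AB x AP = 704.37, BC x BP = -466.44, CA x CP = 32.55
All same sign? no

No, outside


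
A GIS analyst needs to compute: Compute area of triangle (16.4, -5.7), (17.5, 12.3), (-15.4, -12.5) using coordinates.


Area = |x_A(y_B-y_C) + x_B(y_C-y_A) + x_C(y_A-y_B)|/2
= |406.72 + (-119) + 277.2|/2
= 564.92/2 = 282.46

282.46


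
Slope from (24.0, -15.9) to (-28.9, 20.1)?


slope = (y2-y1)/(x2-x1) = (20.1-(-15.9))/((-28.9)-24) = 36/(-52.9) = -0.6805

-0.6805


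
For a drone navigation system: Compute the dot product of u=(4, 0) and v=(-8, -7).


u . v = u_x*v_x + u_y*v_y = 4*(-8) + 0*(-7)
= (-32) + 0 = -32

-32


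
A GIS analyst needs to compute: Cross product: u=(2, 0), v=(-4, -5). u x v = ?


u x v = u_x*v_y - u_y*v_x = 2*(-5) - 0*(-4)
= (-10) - 0 = -10

-10


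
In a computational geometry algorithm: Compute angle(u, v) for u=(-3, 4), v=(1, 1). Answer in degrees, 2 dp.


u.v = 1, |u| = sqrt(25) = 5, |v| = sqrt(2) = 1.4142
cos(theta) = u.v/(|u||v|) = 1/sqrt(50) = 0.141421
theta = acos(0.141421) = 81.87 degrees

81.87 degrees


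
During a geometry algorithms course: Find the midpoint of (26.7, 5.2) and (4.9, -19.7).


M = ((26.7+4.9)/2, (5.2+(-19.7))/2)
= (15.8, -7.25)

(15.8, -7.25)


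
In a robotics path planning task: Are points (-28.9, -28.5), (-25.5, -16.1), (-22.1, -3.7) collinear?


Cross product: ((-25.5)-(-28.9))*((-3.7)-(-28.5)) - ((-16.1)-(-28.5))*((-22.1)-(-28.9))
= 0

Yes, collinear


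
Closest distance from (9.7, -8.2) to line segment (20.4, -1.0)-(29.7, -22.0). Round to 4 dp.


Project P onto AB: t = 0.098 (clamped to [0,1])
Closest point on segment: (21.3113, -3.0578)
Distance: 12.699

12.699


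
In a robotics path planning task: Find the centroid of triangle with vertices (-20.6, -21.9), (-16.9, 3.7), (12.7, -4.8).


Centroid = ((x_A+x_B+x_C)/3, (y_A+y_B+y_C)/3)
= (((-20.6)+(-16.9)+12.7)/3, ((-21.9)+3.7+(-4.8))/3)
= (-8.2667, -7.6667)

(-8.2667, -7.6667)


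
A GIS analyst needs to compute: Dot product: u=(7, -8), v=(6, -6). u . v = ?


u . v = u_x*v_x + u_y*v_y = 7*6 + (-8)*(-6)
= 42 + 48 = 90

90


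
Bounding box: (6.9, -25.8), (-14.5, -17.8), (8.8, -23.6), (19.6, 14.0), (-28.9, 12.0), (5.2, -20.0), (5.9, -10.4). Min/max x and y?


x range: [-28.9, 19.6]
y range: [-25.8, 14]
Bounding box: (-28.9,-25.8) to (19.6,14)

(-28.9,-25.8) to (19.6,14)


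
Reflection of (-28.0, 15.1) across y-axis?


Reflection over y-axis: (x,y) -> (-x,y)
(-28, 15.1) -> (28, 15.1)

(28, 15.1)


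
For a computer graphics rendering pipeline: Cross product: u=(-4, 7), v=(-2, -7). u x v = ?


u x v = u_x*v_y - u_y*v_x = (-4)*(-7) - 7*(-2)
= 28 - (-14) = 42

42


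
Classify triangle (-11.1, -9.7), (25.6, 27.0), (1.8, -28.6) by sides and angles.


Side lengths squared: AB^2=2693.78, BC^2=3657.8, CA^2=523.62
Sorted: [523.62, 2693.78, 3657.8]
By sides: Scalene, By angles: Obtuse

Scalene, Obtuse


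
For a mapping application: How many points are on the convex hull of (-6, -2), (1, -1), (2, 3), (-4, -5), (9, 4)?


Convex hull vertices (CCW): (-6, -2), (-4, -5), (9, 4), (2, 3)
Count = 4

4


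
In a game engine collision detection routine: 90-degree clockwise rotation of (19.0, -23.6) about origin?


90° CW: (x,y) -> (y, -x)
(19,-23.6) -> (-23.6, -19)

(-23.6, -19)


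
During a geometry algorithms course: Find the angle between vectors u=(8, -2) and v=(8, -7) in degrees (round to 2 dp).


u.v = 78, |u| = sqrt(68) = 8.2462, |v| = sqrt(113) = 10.6301
cos(theta) = u.v/(|u||v|) = 78/sqrt(7684) = 0.889817
theta = acos(0.889817) = 27.15 degrees

27.15 degrees


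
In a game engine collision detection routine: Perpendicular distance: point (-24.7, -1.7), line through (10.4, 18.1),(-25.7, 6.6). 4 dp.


|cross product| = 311.13
|line direction| = sqrt(1435.46) = 37.8875
Distance = 311.13/sqrt(1435.46) = 8.212

8.212


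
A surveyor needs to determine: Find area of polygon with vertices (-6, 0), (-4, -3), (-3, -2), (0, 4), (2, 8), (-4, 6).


Shoelace sum: ((-6)*(-3) - (-4)*0) + ((-4)*(-2) - (-3)*(-3)) + ((-3)*4 - 0*(-2)) + (0*8 - 2*4) + (2*6 - (-4)*8) + ((-4)*0 - (-6)*6)
= 77
Area = |77|/2 = 38.5

38.5


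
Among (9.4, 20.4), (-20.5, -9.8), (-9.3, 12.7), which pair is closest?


d(P0,P1) = 42.4976, d(P0,P2) = 20.2233, d(P1,P2) = 25.1334
Closest: P0 and P2

Closest pair: (9.4, 20.4) and (-9.3, 12.7), distance = 20.2233


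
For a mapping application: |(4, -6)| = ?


|u| = sqrt(4^2 + (-6)^2) = sqrt(52) = 7.2111

7.2111


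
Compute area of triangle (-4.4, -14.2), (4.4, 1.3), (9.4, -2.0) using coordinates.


Area = |x_A(y_B-y_C) + x_B(y_C-y_A) + x_C(y_A-y_B)|/2
= |(-14.52) + 53.68 + (-145.7)|/2
= 106.54/2 = 53.27

53.27


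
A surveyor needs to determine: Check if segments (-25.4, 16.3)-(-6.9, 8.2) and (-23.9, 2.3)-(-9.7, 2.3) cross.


Cross products: d1=198.8, d2=83.78, d3=-246.85, d4=-131.83
d1*d2 < 0 and d3*d4 < 0? no

No, they don't intersect


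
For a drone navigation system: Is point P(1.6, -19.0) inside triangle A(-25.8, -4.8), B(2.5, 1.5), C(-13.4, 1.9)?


Cross products: AB x AP = -574.48, BC x BP = 326.31, CA x CP = 359.66
All same sign? no

No, outside


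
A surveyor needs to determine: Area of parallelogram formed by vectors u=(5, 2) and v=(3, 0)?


|u x v| = |5*0 - 2*3|
= |0 - 6| = 6

6


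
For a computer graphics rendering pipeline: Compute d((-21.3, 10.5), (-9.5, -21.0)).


dx=11.8, dy=-31.5
d^2 = 11.8^2 + (-31.5)^2 = 1131.49
d = sqrt(1131.49) = 33.6376

33.6376


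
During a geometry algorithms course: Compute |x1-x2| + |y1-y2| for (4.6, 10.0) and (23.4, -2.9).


|4.6-23.4| + |10-(-2.9)| = 18.8 + 12.9 = 31.7

31.7


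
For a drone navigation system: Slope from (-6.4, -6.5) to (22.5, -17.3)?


slope = (y2-y1)/(x2-x1) = ((-17.3)-(-6.5))/(22.5-(-6.4)) = (-10.8)/28.9 = -0.3737

-0.3737


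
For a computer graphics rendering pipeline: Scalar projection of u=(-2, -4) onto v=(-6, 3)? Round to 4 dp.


u.v = 0, |v| = sqrt(45) = 6.7082
Scalar projection = u.v / |v| = 0 / sqrt(45) = 0

0


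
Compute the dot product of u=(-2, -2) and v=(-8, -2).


u . v = u_x*v_x + u_y*v_y = (-2)*(-8) + (-2)*(-2)
= 16 + 4 = 20

20


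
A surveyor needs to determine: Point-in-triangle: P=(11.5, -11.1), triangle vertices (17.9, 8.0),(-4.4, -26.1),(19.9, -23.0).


Cross products: AB x AP = 207.69, BC x BP = 315.21, CA x CP = 236.6
All same sign? yes

Yes, inside


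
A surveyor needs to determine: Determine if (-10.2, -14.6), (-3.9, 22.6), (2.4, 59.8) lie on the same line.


Cross product: ((-3.9)-(-10.2))*(59.8-(-14.6)) - (22.6-(-14.6))*(2.4-(-10.2))
= 0

Yes, collinear


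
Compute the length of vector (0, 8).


|u| = sqrt(0^2 + 8^2) = sqrt(64) = 8

8


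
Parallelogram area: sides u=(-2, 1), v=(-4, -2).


|u x v| = |(-2)*(-2) - 1*(-4)|
= |4 - (-4)| = 8

8


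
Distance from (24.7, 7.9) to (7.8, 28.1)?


dx=-16.9, dy=20.2
d^2 = (-16.9)^2 + 20.2^2 = 693.65
d = sqrt(693.65) = 26.3372

26.3372


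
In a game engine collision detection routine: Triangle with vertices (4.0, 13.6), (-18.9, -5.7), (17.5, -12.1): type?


Side lengths squared: AB^2=896.9, BC^2=1365.92, CA^2=842.74
Sorted: [842.74, 896.9, 1365.92]
By sides: Scalene, By angles: Acute

Scalene, Acute


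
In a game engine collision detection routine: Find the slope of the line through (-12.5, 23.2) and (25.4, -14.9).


slope = (y2-y1)/(x2-x1) = ((-14.9)-23.2)/(25.4-(-12.5)) = (-38.1)/37.9 = -1.0053

-1.0053


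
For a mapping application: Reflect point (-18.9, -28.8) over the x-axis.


Reflection over x-axis: (x,y) -> (x,-y)
(-18.9, -28.8) -> (-18.9, 28.8)

(-18.9, 28.8)


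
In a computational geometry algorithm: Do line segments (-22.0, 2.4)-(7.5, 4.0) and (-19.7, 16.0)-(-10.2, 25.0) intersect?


Cross products: d1=-108.5, d2=-358.8, d3=397.52, d4=647.82
d1*d2 < 0 and d3*d4 < 0? no

No, they don't intersect


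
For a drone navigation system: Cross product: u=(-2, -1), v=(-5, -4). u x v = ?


u x v = u_x*v_y - u_y*v_x = (-2)*(-4) - (-1)*(-5)
= 8 - 5 = 3

3


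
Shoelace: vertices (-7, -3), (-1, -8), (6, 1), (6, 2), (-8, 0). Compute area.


Shoelace sum: ((-7)*(-8) - (-1)*(-3)) + ((-1)*1 - 6*(-8)) + (6*2 - 6*1) + (6*0 - (-8)*2) + ((-8)*(-3) - (-7)*0)
= 146
Area = |146|/2 = 73

73


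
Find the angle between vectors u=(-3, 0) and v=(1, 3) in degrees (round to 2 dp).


u.v = -3, |u| = sqrt(9) = 3, |v| = sqrt(10) = 3.1623
cos(theta) = u.v/(|u||v|) = -3/sqrt(90) = -0.316228
theta = acos(-0.316228) = 108.43 degrees

108.43 degrees


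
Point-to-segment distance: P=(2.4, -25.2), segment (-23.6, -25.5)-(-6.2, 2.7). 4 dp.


Project P onto AB: t = 0.4197 (clamped to [0,1])
Closest point on segment: (-16.2968, -13.6637)
Distance: 21.9694

21.9694


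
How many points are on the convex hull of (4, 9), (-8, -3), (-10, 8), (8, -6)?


Convex hull vertices (CCW): (-10, 8), (-8, -3), (8, -6), (4, 9)
Count = 4

4


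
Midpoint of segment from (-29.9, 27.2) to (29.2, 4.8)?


M = (((-29.9)+29.2)/2, (27.2+4.8)/2)
= (-0.35, 16)

(-0.35, 16)


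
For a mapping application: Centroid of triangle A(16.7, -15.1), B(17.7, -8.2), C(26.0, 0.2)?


Centroid = ((x_A+x_B+x_C)/3, (y_A+y_B+y_C)/3)
= ((16.7+17.7+26)/3, ((-15.1)+(-8.2)+0.2)/3)
= (20.1333, -7.7)

(20.1333, -7.7)


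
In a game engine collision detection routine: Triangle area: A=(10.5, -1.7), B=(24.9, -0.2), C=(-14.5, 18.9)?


Area = |x_A(y_B-y_C) + x_B(y_C-y_A) + x_C(y_A-y_B)|/2
= |(-200.55) + 512.94 + 21.75|/2
= 334.14/2 = 167.07

167.07


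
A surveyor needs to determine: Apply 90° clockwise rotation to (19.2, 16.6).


90° CW: (x,y) -> (y, -x)
(19.2,16.6) -> (16.6, -19.2)

(16.6, -19.2)


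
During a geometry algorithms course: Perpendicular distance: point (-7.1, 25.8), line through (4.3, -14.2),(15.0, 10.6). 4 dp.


|cross product| = 710.72
|line direction| = sqrt(729.53) = 27.0098
Distance = 710.72/sqrt(729.53) = 26.3134

26.3134


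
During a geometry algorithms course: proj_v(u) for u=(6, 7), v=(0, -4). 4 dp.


u.v = -28, |v| = sqrt(16) = 4
Scalar projection = u.v / |v| = -28 / sqrt(16) = -7

-7


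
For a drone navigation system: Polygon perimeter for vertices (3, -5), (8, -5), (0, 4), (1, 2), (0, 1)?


Sides: (3, -5)->(8, -5): sqrt(25) = 5, (8, -5)->(0, 4): sqrt(145) = 12.041595, (0, 4)->(1, 2): sqrt(5) = 2.236068, (1, 2)->(0, 1): sqrt(2) = 1.414214, (0, 1)->(3, -5): sqrt(45) = 6.708204
Sum = 27.400081
Perimeter = 27.4001

27.4001


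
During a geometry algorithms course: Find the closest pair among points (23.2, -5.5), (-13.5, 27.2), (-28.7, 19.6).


d(P0,P1) = 49.1547, d(P0,P2) = 57.6508, d(P1,P2) = 16.9941
Closest: P1 and P2

Closest pair: (-13.5, 27.2) and (-28.7, 19.6), distance = 16.9941


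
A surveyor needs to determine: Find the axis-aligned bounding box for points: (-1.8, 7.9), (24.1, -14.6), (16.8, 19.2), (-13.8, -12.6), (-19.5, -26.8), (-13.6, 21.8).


x range: [-19.5, 24.1]
y range: [-26.8, 21.8]
Bounding box: (-19.5,-26.8) to (24.1,21.8)

(-19.5,-26.8) to (24.1,21.8)


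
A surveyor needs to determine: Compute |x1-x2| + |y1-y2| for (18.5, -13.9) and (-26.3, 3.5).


|18.5-(-26.3)| + |(-13.9)-3.5| = 44.8 + 17.4 = 62.2

62.2


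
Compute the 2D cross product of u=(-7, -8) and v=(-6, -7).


u x v = u_x*v_y - u_y*v_x = (-7)*(-7) - (-8)*(-6)
= 49 - 48 = 1

1


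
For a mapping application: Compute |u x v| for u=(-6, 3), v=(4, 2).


|u x v| = |(-6)*2 - 3*4|
= |(-12) - 12| = 24

24


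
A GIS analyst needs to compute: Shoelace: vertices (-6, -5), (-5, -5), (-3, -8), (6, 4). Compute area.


Shoelace sum: ((-6)*(-5) - (-5)*(-5)) + ((-5)*(-8) - (-3)*(-5)) + ((-3)*4 - 6*(-8)) + (6*(-5) - (-6)*4)
= 60
Area = |60|/2 = 30

30


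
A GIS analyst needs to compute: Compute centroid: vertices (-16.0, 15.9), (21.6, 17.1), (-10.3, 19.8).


Centroid = ((x_A+x_B+x_C)/3, (y_A+y_B+y_C)/3)
= (((-16)+21.6+(-10.3))/3, (15.9+17.1+19.8)/3)
= (-1.5667, 17.6)

(-1.5667, 17.6)


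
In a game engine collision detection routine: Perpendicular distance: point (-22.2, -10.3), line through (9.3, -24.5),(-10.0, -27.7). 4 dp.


|cross product| = 374.86
|line direction| = sqrt(382.73) = 19.5635
Distance = 374.86/sqrt(382.73) = 19.1612

19.1612


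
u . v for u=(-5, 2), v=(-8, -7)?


u . v = u_x*v_x + u_y*v_y = (-5)*(-8) + 2*(-7)
= 40 + (-14) = 26

26


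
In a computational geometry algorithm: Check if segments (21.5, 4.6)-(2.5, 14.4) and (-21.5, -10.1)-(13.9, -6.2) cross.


Cross products: d1=352.68, d2=773.7, d3=700.7, d4=279.68
d1*d2 < 0 and d3*d4 < 0? no

No, they don't intersect


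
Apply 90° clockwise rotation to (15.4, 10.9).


90° CW: (x,y) -> (y, -x)
(15.4,10.9) -> (10.9, -15.4)

(10.9, -15.4)


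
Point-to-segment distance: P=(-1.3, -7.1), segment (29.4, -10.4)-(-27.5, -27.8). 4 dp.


Project P onto AB: t = 0.4772 (clamped to [0,1])
Closest point on segment: (2.2482, -18.703)
Distance: 12.1334

12.1334


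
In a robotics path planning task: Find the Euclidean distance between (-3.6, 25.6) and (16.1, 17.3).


dx=19.7, dy=-8.3
d^2 = 19.7^2 + (-8.3)^2 = 456.98
d = sqrt(456.98) = 21.3771

21.3771


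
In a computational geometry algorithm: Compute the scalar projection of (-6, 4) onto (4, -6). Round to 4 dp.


u.v = -48, |v| = sqrt(52) = 7.2111
Scalar projection = u.v / |v| = -48 / sqrt(52) = -6.6564

-6.6564


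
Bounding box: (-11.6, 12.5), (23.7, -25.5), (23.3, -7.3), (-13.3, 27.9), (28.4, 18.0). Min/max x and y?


x range: [-13.3, 28.4]
y range: [-25.5, 27.9]
Bounding box: (-13.3,-25.5) to (28.4,27.9)

(-13.3,-25.5) to (28.4,27.9)


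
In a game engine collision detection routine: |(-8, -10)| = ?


|u| = sqrt((-8)^2 + (-10)^2) = sqrt(164) = 12.8062

12.8062


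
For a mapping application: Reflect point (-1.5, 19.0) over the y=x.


Reflection over y=x: (x,y) -> (y,x)
(-1.5, 19) -> (19, -1.5)

(19, -1.5)


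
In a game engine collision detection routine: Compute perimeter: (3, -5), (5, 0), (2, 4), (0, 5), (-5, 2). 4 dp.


Sides: (3, -5)->(5, 0): sqrt(29) = 5.385165, (5, 0)->(2, 4): sqrt(25) = 5, (2, 4)->(0, 5): sqrt(5) = 2.236068, (0, 5)->(-5, 2): sqrt(34) = 5.830952, (-5, 2)->(3, -5): sqrt(113) = 10.630146
Sum = 29.082331
Perimeter = 29.0823

29.0823


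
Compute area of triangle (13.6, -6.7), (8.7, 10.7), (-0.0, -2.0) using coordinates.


Area = |x_A(y_B-y_C) + x_B(y_C-y_A) + x_C(y_A-y_B)|/2
= |172.72 + 40.89 + 0|/2
= 213.61/2 = 106.805

106.805


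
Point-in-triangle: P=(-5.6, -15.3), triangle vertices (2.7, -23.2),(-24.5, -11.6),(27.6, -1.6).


Cross products: AB x AP = -118.6, BC x BP = -381.77, CA x CP = -375.99
All same sign? yes

Yes, inside


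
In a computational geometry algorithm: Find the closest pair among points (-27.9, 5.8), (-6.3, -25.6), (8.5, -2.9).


d(P0,P1) = 38.1119, d(P0,P2) = 37.4253, d(P1,P2) = 27.0985
Closest: P1 and P2

Closest pair: (-6.3, -25.6) and (8.5, -2.9), distance = 27.0985


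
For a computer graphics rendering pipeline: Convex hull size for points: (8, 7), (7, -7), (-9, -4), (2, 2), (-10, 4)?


Convex hull vertices (CCW): (-10, 4), (-9, -4), (7, -7), (8, 7)
Count = 4

4


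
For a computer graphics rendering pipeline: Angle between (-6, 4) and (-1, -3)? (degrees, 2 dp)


u.v = -6, |u| = sqrt(52) = 7.2111, |v| = sqrt(10) = 3.1623
cos(theta) = u.v/(|u||v|) = -6/sqrt(520) = -0.263117
theta = acos(-0.263117) = 105.26 degrees

105.26 degrees


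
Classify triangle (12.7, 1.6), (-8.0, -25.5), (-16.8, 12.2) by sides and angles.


Side lengths squared: AB^2=1162.9, BC^2=1498.73, CA^2=982.61
Sorted: [982.61, 1162.9, 1498.73]
By sides: Scalene, By angles: Acute

Scalene, Acute


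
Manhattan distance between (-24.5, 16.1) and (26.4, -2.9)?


|(-24.5)-26.4| + |16.1-(-2.9)| = 50.9 + 19 = 69.9

69.9


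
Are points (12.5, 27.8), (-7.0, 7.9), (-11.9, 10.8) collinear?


Cross product: ((-7)-12.5)*(10.8-27.8) - (7.9-27.8)*((-11.9)-12.5)
= -154.06

No, not collinear


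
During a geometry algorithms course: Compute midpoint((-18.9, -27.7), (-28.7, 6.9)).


M = (((-18.9)+(-28.7))/2, ((-27.7)+6.9)/2)
= (-23.8, -10.4)

(-23.8, -10.4)


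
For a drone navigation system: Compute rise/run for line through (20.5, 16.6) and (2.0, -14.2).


slope = (y2-y1)/(x2-x1) = ((-14.2)-16.6)/(2-20.5) = (-30.8)/(-18.5) = 1.6649

1.6649


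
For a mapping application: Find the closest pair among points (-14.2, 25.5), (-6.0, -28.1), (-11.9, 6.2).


d(P0,P1) = 54.2236, d(P0,P2) = 19.4366, d(P1,P2) = 34.8037
Closest: P0 and P2

Closest pair: (-14.2, 25.5) and (-11.9, 6.2), distance = 19.4366


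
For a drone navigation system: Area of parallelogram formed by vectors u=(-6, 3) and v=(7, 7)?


|u x v| = |(-6)*7 - 3*7|
= |(-42) - 21| = 63

63


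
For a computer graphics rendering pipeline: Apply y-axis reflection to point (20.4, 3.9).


Reflection over y-axis: (x,y) -> (-x,y)
(20.4, 3.9) -> (-20.4, 3.9)

(-20.4, 3.9)


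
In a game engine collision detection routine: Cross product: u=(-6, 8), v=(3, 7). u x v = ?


u x v = u_x*v_y - u_y*v_x = (-6)*7 - 8*3
= (-42) - 24 = -66

-66


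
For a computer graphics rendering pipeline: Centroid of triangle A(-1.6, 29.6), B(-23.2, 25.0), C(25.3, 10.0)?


Centroid = ((x_A+x_B+x_C)/3, (y_A+y_B+y_C)/3)
= (((-1.6)+(-23.2)+25.3)/3, (29.6+25+10)/3)
= (0.1667, 21.5333)

(0.1667, 21.5333)


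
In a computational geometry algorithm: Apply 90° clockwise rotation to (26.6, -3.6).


90° CW: (x,y) -> (y, -x)
(26.6,-3.6) -> (-3.6, -26.6)

(-3.6, -26.6)


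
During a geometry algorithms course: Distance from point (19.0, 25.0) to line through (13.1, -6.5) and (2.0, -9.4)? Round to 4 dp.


|cross product| = 332.54
|line direction| = sqrt(131.62) = 11.4726
Distance = 332.54/sqrt(131.62) = 28.9856

28.9856


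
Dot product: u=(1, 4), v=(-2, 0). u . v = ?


u . v = u_x*v_x + u_y*v_y = 1*(-2) + 4*0
= (-2) + 0 = -2

-2


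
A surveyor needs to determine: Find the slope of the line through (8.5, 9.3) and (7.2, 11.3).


slope = (y2-y1)/(x2-x1) = (11.3-9.3)/(7.2-8.5) = 2/(-1.3) = -1.5385

-1.5385


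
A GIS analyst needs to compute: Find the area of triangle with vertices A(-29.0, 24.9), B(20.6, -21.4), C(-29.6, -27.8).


Area = |x_A(y_B-y_C) + x_B(y_C-y_A) + x_C(y_A-y_B)|/2
= |(-185.6) + (-1085.62) + (-1370.48)|/2
= 2641.7/2 = 1320.85

1320.85


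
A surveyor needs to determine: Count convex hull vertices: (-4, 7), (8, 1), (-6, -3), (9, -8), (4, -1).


Convex hull vertices (CCW): (-6, -3), (9, -8), (8, 1), (-4, 7)
Count = 4

4


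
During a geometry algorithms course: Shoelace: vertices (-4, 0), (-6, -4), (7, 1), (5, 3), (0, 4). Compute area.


Shoelace sum: ((-4)*(-4) - (-6)*0) + ((-6)*1 - 7*(-4)) + (7*3 - 5*1) + (5*4 - 0*3) + (0*0 - (-4)*4)
= 90
Area = |90|/2 = 45

45


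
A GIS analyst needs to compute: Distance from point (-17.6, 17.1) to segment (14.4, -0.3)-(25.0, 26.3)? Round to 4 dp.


Project P onto AB: t = 0.1508 (clamped to [0,1])
Closest point on segment: (15.9984, 3.7112)
Distance: 36.1679

36.1679


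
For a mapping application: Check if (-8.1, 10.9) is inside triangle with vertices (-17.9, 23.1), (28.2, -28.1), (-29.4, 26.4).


Cross products: AB x AP = -60.66, BC x BP = -268.05, CA x CP = -107.96
All same sign? yes

Yes, inside


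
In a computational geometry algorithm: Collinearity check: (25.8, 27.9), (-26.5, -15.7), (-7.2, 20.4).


Cross product: ((-26.5)-25.8)*(20.4-27.9) - ((-15.7)-27.9)*((-7.2)-25.8)
= -1046.55

No, not collinear


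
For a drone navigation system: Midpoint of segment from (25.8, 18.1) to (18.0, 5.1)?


M = ((25.8+18)/2, (18.1+5.1)/2)
= (21.9, 11.6)

(21.9, 11.6)


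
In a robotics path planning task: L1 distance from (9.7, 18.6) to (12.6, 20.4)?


|9.7-12.6| + |18.6-20.4| = 2.9 + 1.8 = 4.7

4.7


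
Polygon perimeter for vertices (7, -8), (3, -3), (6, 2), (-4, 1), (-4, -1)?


Sides: (7, -8)->(3, -3): sqrt(41) = 6.403124, (3, -3)->(6, 2): sqrt(34) = 5.830952, (6, 2)->(-4, 1): sqrt(101) = 10.049876, (-4, 1)->(-4, -1): sqrt(4) = 2, (-4, -1)->(7, -8): sqrt(170) = 13.038405
Sum = 37.322357
Perimeter = 37.3224

37.3224


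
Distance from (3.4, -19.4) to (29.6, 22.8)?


dx=26.2, dy=42.2
d^2 = 26.2^2 + 42.2^2 = 2467.28
d = sqrt(2467.28) = 49.6717

49.6717


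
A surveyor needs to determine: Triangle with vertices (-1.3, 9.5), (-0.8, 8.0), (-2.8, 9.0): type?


Side lengths squared: AB^2=2.5, BC^2=5, CA^2=2.5
Sorted: [2.5, 2.5, 5]
By sides: Isosceles, By angles: Right

Isosceles, Right


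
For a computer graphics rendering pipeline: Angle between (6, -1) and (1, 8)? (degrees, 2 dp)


u.v = -2, |u| = sqrt(37) = 6.0828, |v| = sqrt(65) = 8.0623
cos(theta) = u.v/(|u||v|) = -2/sqrt(2405) = -0.040782
theta = acos(-0.040782) = 92.34 degrees

92.34 degrees


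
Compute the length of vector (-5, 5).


|u| = sqrt((-5)^2 + 5^2) = sqrt(50) = 7.0711

7.0711


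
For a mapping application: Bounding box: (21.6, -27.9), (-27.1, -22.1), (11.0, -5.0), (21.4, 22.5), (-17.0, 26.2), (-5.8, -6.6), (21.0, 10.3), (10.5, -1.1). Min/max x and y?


x range: [-27.1, 21.6]
y range: [-27.9, 26.2]
Bounding box: (-27.1,-27.9) to (21.6,26.2)

(-27.1,-27.9) to (21.6,26.2)


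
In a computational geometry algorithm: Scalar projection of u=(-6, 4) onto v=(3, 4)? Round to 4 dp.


u.v = -2, |v| = sqrt(25) = 5
Scalar projection = u.v / |v| = -2 / sqrt(25) = -0.4

-0.4


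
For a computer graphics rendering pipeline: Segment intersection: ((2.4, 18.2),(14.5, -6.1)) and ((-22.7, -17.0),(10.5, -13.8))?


Cross products: d1=1088.32, d2=242.84, d3=-1035.85, d4=-190.37
d1*d2 < 0 and d3*d4 < 0? no

No, they don't intersect


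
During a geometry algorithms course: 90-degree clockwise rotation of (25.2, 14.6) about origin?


90° CW: (x,y) -> (y, -x)
(25.2,14.6) -> (14.6, -25.2)

(14.6, -25.2)


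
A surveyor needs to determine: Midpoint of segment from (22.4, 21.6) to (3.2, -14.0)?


M = ((22.4+3.2)/2, (21.6+(-14))/2)
= (12.8, 3.8)

(12.8, 3.8)


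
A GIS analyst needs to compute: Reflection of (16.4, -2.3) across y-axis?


Reflection over y-axis: (x,y) -> (-x,y)
(16.4, -2.3) -> (-16.4, -2.3)

(-16.4, -2.3)


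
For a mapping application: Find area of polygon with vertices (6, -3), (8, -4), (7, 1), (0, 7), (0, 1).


Shoelace sum: (6*(-4) - 8*(-3)) + (8*1 - 7*(-4)) + (7*7 - 0*1) + (0*1 - 0*7) + (0*(-3) - 6*1)
= 79
Area = |79|/2 = 39.5

39.5


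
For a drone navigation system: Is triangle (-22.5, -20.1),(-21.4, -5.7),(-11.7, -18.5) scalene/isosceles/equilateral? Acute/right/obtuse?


Side lengths squared: AB^2=208.57, BC^2=257.93, CA^2=119.2
Sorted: [119.2, 208.57, 257.93]
By sides: Scalene, By angles: Acute

Scalene, Acute


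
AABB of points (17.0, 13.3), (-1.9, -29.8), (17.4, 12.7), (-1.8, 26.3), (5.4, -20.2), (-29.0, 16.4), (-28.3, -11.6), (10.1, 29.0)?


x range: [-29, 17.4]
y range: [-29.8, 29]
Bounding box: (-29,-29.8) to (17.4,29)

(-29,-29.8) to (17.4,29)


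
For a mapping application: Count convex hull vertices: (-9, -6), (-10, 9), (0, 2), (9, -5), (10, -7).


Convex hull vertices (CCW): (-10, 9), (-9, -6), (10, -7), (9, -5), (0, 2)
Count = 5

5


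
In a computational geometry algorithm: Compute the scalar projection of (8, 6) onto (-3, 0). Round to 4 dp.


u.v = -24, |v| = sqrt(9) = 3
Scalar projection = u.v / |v| = -24 / sqrt(9) = -8

-8


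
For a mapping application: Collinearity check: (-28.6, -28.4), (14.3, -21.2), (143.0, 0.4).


Cross product: (14.3-(-28.6))*(0.4-(-28.4)) - ((-21.2)-(-28.4))*(143-(-28.6))
= 0

Yes, collinear


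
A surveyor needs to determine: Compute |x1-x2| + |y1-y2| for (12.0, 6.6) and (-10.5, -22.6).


|12-(-10.5)| + |6.6-(-22.6)| = 22.5 + 29.2 = 51.7

51.7


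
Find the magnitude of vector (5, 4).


|u| = sqrt(5^2 + 4^2) = sqrt(41) = 6.4031

6.4031


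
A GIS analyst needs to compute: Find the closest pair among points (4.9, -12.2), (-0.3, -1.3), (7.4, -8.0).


d(P0,P1) = 12.0768, d(P0,P2) = 4.8877, d(P1,P2) = 10.2069
Closest: P0 and P2

Closest pair: (4.9, -12.2) and (7.4, -8.0), distance = 4.8877


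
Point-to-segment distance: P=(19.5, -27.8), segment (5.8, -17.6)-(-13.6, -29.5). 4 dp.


Project P onto AB: t = 0 (clamped to [0,1])
Closest point on segment: (5.8, -17.6)
Distance: 17.0801

17.0801


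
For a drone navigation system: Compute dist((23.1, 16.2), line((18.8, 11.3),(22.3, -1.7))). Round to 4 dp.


|cross product| = 73.05
|line direction| = sqrt(181.25) = 13.4629
Distance = 73.05/sqrt(181.25) = 5.426

5.426


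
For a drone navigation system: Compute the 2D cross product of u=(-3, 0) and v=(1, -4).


u x v = u_x*v_y - u_y*v_x = (-3)*(-4) - 0*1
= 12 - 0 = 12

12


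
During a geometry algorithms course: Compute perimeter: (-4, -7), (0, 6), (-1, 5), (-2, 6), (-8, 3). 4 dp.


Sides: (-4, -7)->(0, 6): sqrt(185) = 13.601471, (0, 6)->(-1, 5): sqrt(2) = 1.414214, (-1, 5)->(-2, 6): sqrt(2) = 1.414214, (-2, 6)->(-8, 3): sqrt(45) = 6.708204, (-8, 3)->(-4, -7): sqrt(116) = 10.77033
Sum = 33.908433
Perimeter = 33.9084

33.9084


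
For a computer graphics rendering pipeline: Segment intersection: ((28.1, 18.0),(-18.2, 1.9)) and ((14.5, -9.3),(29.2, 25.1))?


Cross products: d1=-66.53, d2=1289.52, d3=1045.03, d4=-311.02
d1*d2 < 0 and d3*d4 < 0? yes

Yes, they intersect


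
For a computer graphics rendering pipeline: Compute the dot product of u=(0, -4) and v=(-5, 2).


u . v = u_x*v_x + u_y*v_y = 0*(-5) + (-4)*2
= 0 + (-8) = -8

-8


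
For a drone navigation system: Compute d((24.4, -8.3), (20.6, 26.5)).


dx=-3.8, dy=34.8
d^2 = (-3.8)^2 + 34.8^2 = 1225.48
d = sqrt(1225.48) = 35.0069

35.0069


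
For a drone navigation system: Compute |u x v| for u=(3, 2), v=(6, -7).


|u x v| = |3*(-7) - 2*6|
= |(-21) - 12| = 33

33


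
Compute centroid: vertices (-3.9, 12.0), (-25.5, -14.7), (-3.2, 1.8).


Centroid = ((x_A+x_B+x_C)/3, (y_A+y_B+y_C)/3)
= (((-3.9)+(-25.5)+(-3.2))/3, (12+(-14.7)+1.8)/3)
= (-10.8667, -0.3)

(-10.8667, -0.3)


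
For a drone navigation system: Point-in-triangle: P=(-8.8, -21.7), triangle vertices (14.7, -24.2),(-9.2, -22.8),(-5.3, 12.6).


Cross products: AB x AP = -26.85, BC x BP = -9.87, CA x CP = -814.8
All same sign? yes

Yes, inside


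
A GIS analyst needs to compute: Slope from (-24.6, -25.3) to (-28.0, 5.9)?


slope = (y2-y1)/(x2-x1) = (5.9-(-25.3))/((-28)-(-24.6)) = 31.2/(-3.4) = -9.1765

-9.1765


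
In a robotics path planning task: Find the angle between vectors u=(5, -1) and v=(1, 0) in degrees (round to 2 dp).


u.v = 5, |u| = sqrt(26) = 5.099, |v| = sqrt(1) = 1
cos(theta) = u.v/(|u||v|) = 5/sqrt(26) = 0.980581
theta = acos(0.980581) = 11.31 degrees

11.31 degrees


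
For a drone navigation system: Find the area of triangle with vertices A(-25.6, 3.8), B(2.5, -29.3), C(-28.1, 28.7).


Area = |x_A(y_B-y_C) + x_B(y_C-y_A) + x_C(y_A-y_B)|/2
= |1484.8 + 62.25 + (-930.11)|/2
= 616.94/2 = 308.47

308.47


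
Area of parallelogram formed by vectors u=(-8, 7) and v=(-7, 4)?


|u x v| = |(-8)*4 - 7*(-7)|
= |(-32) - (-49)| = 17

17


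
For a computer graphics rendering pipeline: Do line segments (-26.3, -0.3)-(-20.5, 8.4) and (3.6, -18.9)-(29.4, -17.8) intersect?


Cross products: d1=512.77, d2=730.85, d3=-368.01, d4=-586.09
d1*d2 < 0 and d3*d4 < 0? no

No, they don't intersect


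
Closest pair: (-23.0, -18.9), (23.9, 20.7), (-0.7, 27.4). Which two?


d(P0,P1) = 61.3822, d(P0,P2) = 51.3905, d(P1,P2) = 25.4961
Closest: P1 and P2

Closest pair: (23.9, 20.7) and (-0.7, 27.4), distance = 25.4961


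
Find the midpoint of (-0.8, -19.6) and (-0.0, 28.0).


M = (((-0.8)+0)/2, ((-19.6)+28)/2)
= (-0.4, 4.2)

(-0.4, 4.2)


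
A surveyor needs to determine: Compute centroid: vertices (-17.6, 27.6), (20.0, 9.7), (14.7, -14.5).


Centroid = ((x_A+x_B+x_C)/3, (y_A+y_B+y_C)/3)
= (((-17.6)+20+14.7)/3, (27.6+9.7+(-14.5))/3)
= (5.7, 7.6)

(5.7, 7.6)


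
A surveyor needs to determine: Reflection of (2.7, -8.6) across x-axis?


Reflection over x-axis: (x,y) -> (x,-y)
(2.7, -8.6) -> (2.7, 8.6)

(2.7, 8.6)


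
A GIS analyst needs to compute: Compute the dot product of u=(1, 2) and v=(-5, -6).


u . v = u_x*v_x + u_y*v_y = 1*(-5) + 2*(-6)
= (-5) + (-12) = -17

-17


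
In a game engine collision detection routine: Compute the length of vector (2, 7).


|u| = sqrt(2^2 + 7^2) = sqrt(53) = 7.2801

7.2801


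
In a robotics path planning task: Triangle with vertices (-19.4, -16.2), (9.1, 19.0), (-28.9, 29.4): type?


Side lengths squared: AB^2=2051.29, BC^2=1552.16, CA^2=2169.61
Sorted: [1552.16, 2051.29, 2169.61]
By sides: Scalene, By angles: Acute

Scalene, Acute


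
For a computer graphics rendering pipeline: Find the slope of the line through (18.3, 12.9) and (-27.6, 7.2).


slope = (y2-y1)/(x2-x1) = (7.2-12.9)/((-27.6)-18.3) = (-5.7)/(-45.9) = 0.1242

0.1242


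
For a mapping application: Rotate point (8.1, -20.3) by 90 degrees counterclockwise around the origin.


90° CCW: (x,y) -> (-y, x)
(8.1,-20.3) -> (20.3, 8.1)

(20.3, 8.1)


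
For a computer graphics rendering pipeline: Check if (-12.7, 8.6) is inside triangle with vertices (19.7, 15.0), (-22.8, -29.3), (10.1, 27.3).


Cross products: AB x AP = -1163.32, BC x BP = 675.25, CA x CP = -459.96
All same sign? no

No, outside


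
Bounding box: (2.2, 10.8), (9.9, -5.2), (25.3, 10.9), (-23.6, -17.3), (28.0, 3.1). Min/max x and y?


x range: [-23.6, 28]
y range: [-17.3, 10.9]
Bounding box: (-23.6,-17.3) to (28,10.9)

(-23.6,-17.3) to (28,10.9)


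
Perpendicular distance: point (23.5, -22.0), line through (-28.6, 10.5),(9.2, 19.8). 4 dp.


|cross product| = 1713.03
|line direction| = sqrt(1515.33) = 38.9272
Distance = 1713.03/sqrt(1515.33) = 44.0059

44.0059


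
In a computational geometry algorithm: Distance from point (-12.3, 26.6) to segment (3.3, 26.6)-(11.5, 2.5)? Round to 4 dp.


Project P onto AB: t = 0 (clamped to [0,1])
Closest point on segment: (3.3, 26.6)
Distance: 15.6

15.6


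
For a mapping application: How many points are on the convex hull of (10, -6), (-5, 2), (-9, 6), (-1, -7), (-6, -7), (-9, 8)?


Convex hull vertices (CCW): (-9, 6), (-6, -7), (-1, -7), (10, -6), (-9, 8)
Count = 5

5


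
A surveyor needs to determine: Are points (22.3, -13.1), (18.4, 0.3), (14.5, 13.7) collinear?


Cross product: (18.4-22.3)*(13.7-(-13.1)) - (0.3-(-13.1))*(14.5-22.3)
= 0

Yes, collinear


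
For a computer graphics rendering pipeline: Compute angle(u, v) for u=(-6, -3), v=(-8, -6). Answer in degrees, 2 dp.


u.v = 66, |u| = sqrt(45) = 6.7082, |v| = sqrt(100) = 10
cos(theta) = u.v/(|u||v|) = 66/sqrt(4500) = 0.98387
theta = acos(0.98387) = 10.3 degrees

10.3 degrees


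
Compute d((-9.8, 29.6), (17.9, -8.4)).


dx=27.7, dy=-38
d^2 = 27.7^2 + (-38)^2 = 2211.29
d = sqrt(2211.29) = 47.0244

47.0244


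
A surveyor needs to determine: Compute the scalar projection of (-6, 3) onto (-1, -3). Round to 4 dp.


u.v = -3, |v| = sqrt(10) = 3.1623
Scalar projection = u.v / |v| = -3 / sqrt(10) = -0.9487

-0.9487


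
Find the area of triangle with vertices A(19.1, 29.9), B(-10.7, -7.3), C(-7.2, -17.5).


Area = |x_A(y_B-y_C) + x_B(y_C-y_A) + x_C(y_A-y_B)|/2
= |194.82 + 507.18 + (-267.84)|/2
= 434.16/2 = 217.08

217.08


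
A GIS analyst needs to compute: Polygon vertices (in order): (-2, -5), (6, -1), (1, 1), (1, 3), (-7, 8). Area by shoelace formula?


Shoelace sum: ((-2)*(-1) - 6*(-5)) + (6*1 - 1*(-1)) + (1*3 - 1*1) + (1*8 - (-7)*3) + ((-7)*(-5) - (-2)*8)
= 121
Area = |121|/2 = 60.5

60.5


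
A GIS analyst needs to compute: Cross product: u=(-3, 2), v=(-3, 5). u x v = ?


u x v = u_x*v_y - u_y*v_x = (-3)*5 - 2*(-3)
= (-15) - (-6) = -9

-9


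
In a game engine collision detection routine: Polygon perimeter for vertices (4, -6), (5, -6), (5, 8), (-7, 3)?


Sides: (4, -6)->(5, -6): sqrt(1) = 1, (5, -6)->(5, 8): sqrt(196) = 14, (5, 8)->(-7, 3): sqrt(169) = 13, (-7, 3)->(4, -6): sqrt(202) = 14.21267
Sum = 42.21267
Perimeter = 42.2127

42.2127


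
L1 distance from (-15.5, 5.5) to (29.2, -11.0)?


|(-15.5)-29.2| + |5.5-(-11)| = 44.7 + 16.5 = 61.2

61.2


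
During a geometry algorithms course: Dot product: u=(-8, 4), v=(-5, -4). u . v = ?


u . v = u_x*v_x + u_y*v_y = (-8)*(-5) + 4*(-4)
= 40 + (-16) = 24

24


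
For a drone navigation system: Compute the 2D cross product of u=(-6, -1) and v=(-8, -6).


u x v = u_x*v_y - u_y*v_x = (-6)*(-6) - (-1)*(-8)
= 36 - 8 = 28

28


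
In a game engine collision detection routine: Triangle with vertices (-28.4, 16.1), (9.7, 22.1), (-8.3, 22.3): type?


Side lengths squared: AB^2=1487.61, BC^2=324.04, CA^2=442.45
Sorted: [324.04, 442.45, 1487.61]
By sides: Scalene, By angles: Obtuse

Scalene, Obtuse


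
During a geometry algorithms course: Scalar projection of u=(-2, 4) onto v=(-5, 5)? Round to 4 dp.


u.v = 30, |v| = sqrt(50) = 7.0711
Scalar projection = u.v / |v| = 30 / sqrt(50) = 4.2426

4.2426


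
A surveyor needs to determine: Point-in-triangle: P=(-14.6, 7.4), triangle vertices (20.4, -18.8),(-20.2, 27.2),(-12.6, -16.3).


Cross products: AB x AP = 546.28, BC x BP = 93.12, CA x CP = 777.1
All same sign? yes

Yes, inside


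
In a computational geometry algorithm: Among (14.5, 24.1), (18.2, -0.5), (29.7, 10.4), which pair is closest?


d(P0,P1) = 24.8767, d(P0,P2) = 20.4629, d(P1,P2) = 15.8449
Closest: P1 and P2

Closest pair: (18.2, -0.5) and (29.7, 10.4), distance = 15.8449


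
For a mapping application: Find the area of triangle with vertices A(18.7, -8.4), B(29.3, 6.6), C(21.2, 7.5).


Area = |x_A(y_B-y_C) + x_B(y_C-y_A) + x_C(y_A-y_B)|/2
= |(-16.83) + 465.87 + (-318)|/2
= 131.04/2 = 65.52

65.52
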